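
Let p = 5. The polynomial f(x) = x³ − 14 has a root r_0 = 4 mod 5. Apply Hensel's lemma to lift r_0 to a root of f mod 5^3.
r_2 = 29 (mod 125)

Hensel: r_{i+1} = r_i − f(r_i)/f′(r_i) mod 5^{i+2}, where f′(x) = 3x². Iterate:
  r_0 = 4 (mod 5)
  r_1 = 4 (mod 25)
  r_2 = 29 (mod 125)
Final: r = 29 with f(r) ≡ 0 mod 5^3.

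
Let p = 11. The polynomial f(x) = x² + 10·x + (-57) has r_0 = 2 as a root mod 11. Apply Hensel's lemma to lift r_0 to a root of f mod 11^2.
r_1 = 13 (mod 121)

Hensel: r_{i+1} = r_i − f(r_i)·(f′(r_i))^{-1} mod 11^{i+2}, f′(x) = 2x + 10. Iterate:
  r_0 = 2 (mod 11)
  r_1 = 13 (mod 121)
Final: r = 13 satisfies f(r) ≡ 0 mod 11^2.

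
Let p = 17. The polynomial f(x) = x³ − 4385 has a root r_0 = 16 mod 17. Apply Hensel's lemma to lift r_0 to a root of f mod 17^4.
r_3 = 31228 (mod 83521)

Hensel: r_{i+1} = r_i − f(r_i)/f′(r_i) mod 17^{i+2}, where f′(x) = 3x². Iterate:
  r_0 = 16 (mod 17)
  r_1 = 16 (mod 289)
  r_2 = 1750 (mod 4913)
  r_3 = 31228 (mod 83521)
Final: r = 31228 with f(r) ≡ 0 mod 17^4.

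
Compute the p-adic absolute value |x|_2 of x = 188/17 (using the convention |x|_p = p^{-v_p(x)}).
|188/17|_2 = 1/4

Step 1 — compute v_2(x) by factoring powers of 2 out of the numerator and denominator: v_2(188/17) = 2. Step 2 — apply |x|_p = p^{-v_p(x)} = 2^{-2} = 1/4.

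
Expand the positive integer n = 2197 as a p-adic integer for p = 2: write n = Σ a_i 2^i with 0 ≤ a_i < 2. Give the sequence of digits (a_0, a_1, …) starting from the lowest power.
(a_0, a_1, …) = (1, 0, 1, 0, 1, 0, 0, 1, 0, 0, 0, 1)

Repeated division by 2 gives the digits low-to-high: 2197 = 1 + 1·2^2 + 1·2^4 + 1·2^7 + 1·2^11. Digit sequence: (1, 0, 1, 0, 1, 0, 0, 1, 0, 0, 0, 1).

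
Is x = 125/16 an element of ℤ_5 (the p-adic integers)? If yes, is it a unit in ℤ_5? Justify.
x ∈ ℤ_5 but not a unit; v_5(x) = 3 > 0

ℤ_5 = {x ∈ ℚ_5 : v_5(x) ≥ 0} and ℤ_5^× = {x ∈ ℤ_5 : v_5(x) = 0}. Here v_5(125/16) = v_5(num) − v_5(den) = 3; compare against these criteria.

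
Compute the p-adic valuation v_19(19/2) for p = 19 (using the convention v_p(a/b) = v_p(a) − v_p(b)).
v_19(19/2) = 1

Factor powers of 19 from the numerator and denominator of the reduced fraction: 19 = 19^1 · 1 and 2 = 19^0 · 2. Apply v_p(a/b) = v_p(a) − v_p(b): v_19(19/2) = 1 − 0 = 1.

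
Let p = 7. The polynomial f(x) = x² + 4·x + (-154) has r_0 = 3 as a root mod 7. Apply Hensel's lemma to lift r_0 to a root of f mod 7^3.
r_2 = 178 (mod 343)

Hensel: r_{i+1} = r_i − f(r_i)·(f′(r_i))^{-1} mod 7^{i+2}, f′(x) = 2x + 4. Iterate:
  r_0 = 3 (mod 7)
  r_1 = 31 (mod 49)
  r_2 = 178 (mod 343)
Final: r = 178 satisfies f(r) ≡ 0 mod 7^3.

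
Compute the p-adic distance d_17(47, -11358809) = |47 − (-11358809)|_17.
d_17(47, -11358809) = 1/1419857

Step 1 — x − y = 47 − (-11358809) = 11358856. Step 2 — v_17(11358856) = 5 (factor: 11358856 = (17^5 · 8); the sign does not affect v_p). Step 3 — |x − y|_17 = 17^{-5} = 1/1419857.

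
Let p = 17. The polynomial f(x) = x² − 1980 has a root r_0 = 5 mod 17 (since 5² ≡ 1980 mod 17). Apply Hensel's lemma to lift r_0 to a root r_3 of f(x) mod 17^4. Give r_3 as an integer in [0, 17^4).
r_3 = 74618 (mod 83521)

Hensel's recurrence: r_{i+1} = r_i − f(r_i)·(f′(r_i))^{-1} mod 17^{i+2}, with f′(x) = 2x. Iterate:
  r_0 = 5 (mod 17)
  r_1 = 56 (mod 289)
  r_2 = 923 (mod 4913)
  r_3 = 74618 (mod 83521)
Final: r_3 = 74618, and one checks f(r_3) ≡ 0 mod 17^4.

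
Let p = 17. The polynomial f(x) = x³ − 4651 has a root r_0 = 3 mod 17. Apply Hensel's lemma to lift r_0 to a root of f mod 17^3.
r_2 = 1448 (mod 4913)

Hensel: r_{i+1} = r_i − f(r_i)/f′(r_i) mod 17^{i+2}, where f′(x) = 3x². Iterate:
  r_0 = 3 (mod 17)
  r_1 = 3 (mod 289)
  r_2 = 1448 (mod 4913)
Final: r = 1448 with f(r) ≡ 0 mod 17^3.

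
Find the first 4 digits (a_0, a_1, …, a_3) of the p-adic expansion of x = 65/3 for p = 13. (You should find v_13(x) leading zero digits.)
(a_0, …, a_3) = (0, 6, 4, 4)

v_13(65/3) = 1, so a_0 = ... = a_0 = 0. Factor out: x = 13^1 · u with u = 5/3 a unit in ℤ_13. Expand u iteratively via a_{v+i} = u_i mod 13, u_{i+1} = (u_i − a_{v+i})/13:
  u_0 = 5/3;  a_1 = 6;  u_1 = (u_0 − 6)/13 = -1/3
  u_1 = -1/3;  a_2 = 4;  u_2 = (u_1 − 4)/13 = -1/3
  u_2 = -1/3;  a_3 = 4;  u_3 = (u_2 − 4)/13 = -1/3
Digits: (0, 6, 4, 4).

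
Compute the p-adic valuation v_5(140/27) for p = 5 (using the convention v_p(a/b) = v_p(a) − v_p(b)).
v_5(140/27) = 1

Factor powers of 5 from the numerator and denominator of the reduced fraction: 140 = 5^1 · 28 and 27 = 5^0 · 27. Apply v_p(a/b) = v_p(a) − v_p(b): v_5(140/27) = 1 − 0 = 1.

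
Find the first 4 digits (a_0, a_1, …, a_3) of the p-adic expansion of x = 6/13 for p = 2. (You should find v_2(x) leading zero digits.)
(a_0, …, a_3) = (0, 1, 1, 1)

v_2(6/13) = 1, so a_0 = ... = a_0 = 0. Factor out: x = 2^1 · u with u = 3/13 a unit in ℤ_2. Expand u iteratively via a_{v+i} = u_i mod 2, u_{i+1} = (u_i − a_{v+i})/2:
  u_0 = 3/13;  a_1 = 1;  u_1 = (u_0 − 1)/2 = -5/13
  u_1 = -5/13;  a_2 = 1;  u_2 = (u_1 − 1)/2 = -9/13
  u_2 = -9/13;  a_3 = 1;  u_3 = (u_2 − 1)/2 = -11/13
Digits: (0, 1, 1, 1).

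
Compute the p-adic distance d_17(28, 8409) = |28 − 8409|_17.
d_17(28, 8409) = 1/289

Step 1 — x − y = 28 − 8409 = -8381. Step 2 — v_17(-8381) = 2 (factor: -8381 = −(17^2 · 29); the sign does not affect v_p). Step 3 — |x − y|_17 = 17^{-2} = 1/289.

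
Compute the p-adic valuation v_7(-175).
v_7(-175) = 1

v_7(n) is the largest exponent k such that 7^k divides n. Factor out: -175 = -7^1 · 25. (Sign doesn't affect v_p.) So v_7(-175) = 1.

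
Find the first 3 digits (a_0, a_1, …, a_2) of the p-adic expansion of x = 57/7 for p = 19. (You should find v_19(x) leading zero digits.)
(a_0, …, a_2) = (0, 14, 2)

v_19(57/7) = 1, so a_0 = ... = a_0 = 0. Factor out: x = 19^1 · u with u = 3/7 a unit in ℤ_19. Expand u iteratively via a_{v+i} = u_i mod 19, u_{i+1} = (u_i − a_{v+i})/19:
  u_0 = 3/7;  a_1 = 14;  u_1 = (u_0 − 14)/19 = -5/7
  u_1 = -5/7;  a_2 = 2;  u_2 = (u_1 − 2)/19 = -1/7
Digits: (0, 14, 2).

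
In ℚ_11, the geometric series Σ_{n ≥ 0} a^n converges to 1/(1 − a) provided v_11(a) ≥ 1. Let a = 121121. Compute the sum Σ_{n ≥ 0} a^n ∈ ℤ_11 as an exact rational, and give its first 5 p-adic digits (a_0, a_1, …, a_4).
Σ a^n = 1/(1 − a) = -1/121120;  first 5 digits = (1, 0, 0, 3, 8)

v_11(a) = 3 ≥ 1, so the series converges in ℤ_11 to 1/(1 − a) = 1/(1 − 121121) = -1/121120. Expand this rational in ℤ_11: compute digits iteratively via d_i = x_i mod 11, x_{i+1} = (x_i − d_i)/11. The first 5 digits are (1, 0, 0, 3, 8).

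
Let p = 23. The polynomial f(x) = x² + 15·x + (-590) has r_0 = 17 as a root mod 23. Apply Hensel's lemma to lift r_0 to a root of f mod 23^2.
r_1 = 385 (mod 529)

Hensel: r_{i+1} = r_i − f(r_i)·(f′(r_i))^{-1} mod 23^{i+2}, f′(x) = 2x + 15. Iterate:
  r_0 = 17 (mod 23)
  r_1 = 385 (mod 529)
Final: r = 385 satisfies f(r) ≡ 0 mod 23^2.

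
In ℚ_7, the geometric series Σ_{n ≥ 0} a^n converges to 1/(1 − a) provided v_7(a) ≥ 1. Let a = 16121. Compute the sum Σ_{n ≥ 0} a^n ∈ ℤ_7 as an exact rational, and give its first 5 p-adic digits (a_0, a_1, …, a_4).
Σ a^n = 1/(1 − a) = -1/16120;  first 5 digits = (1, 0, 0, 5, 6)

v_7(a) = 3 ≥ 1, so the series converges in ℤ_7 to 1/(1 − a) = 1/(1 − 16121) = -1/16120. Expand this rational in ℤ_7: compute digits iteratively via d_i = x_i mod 7, x_{i+1} = (x_i − d_i)/7. The first 5 digits are (1, 0, 0, 5, 6).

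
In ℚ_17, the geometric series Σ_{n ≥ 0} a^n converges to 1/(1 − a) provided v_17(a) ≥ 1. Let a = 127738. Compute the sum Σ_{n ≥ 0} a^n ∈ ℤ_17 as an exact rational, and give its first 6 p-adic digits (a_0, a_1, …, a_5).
Σ a^n = 1/(1 − a) = -1/127737;  first 6 digits = (1, 0, 0, 9, 1, 0)

v_17(a) = 3 ≥ 1, so the series converges in ℤ_17 to 1/(1 − a) = 1/(1 − 127738) = -1/127737. Expand this rational in ℤ_17: compute digits iteratively via d_i = x_i mod 17, x_{i+1} = (x_i − d_i)/17. The first 6 digits are (1, 0, 0, 9, 1, 0).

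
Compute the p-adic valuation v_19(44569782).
v_19(44569782) = 5

v_19(n) is the largest exponent k such that 19^k divides n. Factor out: 44569782 = 19^5 · 18. (Sign doesn't affect v_p.) So v_19(44569782) = 5.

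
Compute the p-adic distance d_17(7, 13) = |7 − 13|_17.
d_17(7, 13) = 1

Step 1 — x − y = 7 − 13 = -6. Step 2 — v_17(-6) = 0 (factor: -6 = −(17^0 · 6); the sign does not affect v_p). Step 3 — |x − y|_17 = 17^{0} = 1.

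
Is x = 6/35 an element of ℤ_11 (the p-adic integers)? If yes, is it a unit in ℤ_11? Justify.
x ∈ ℤ_11^× (unit); v_11(x) = 0

ℤ_11 = {x ∈ ℚ_11 : v_11(x) ≥ 0} and ℤ_11^× = {x ∈ ℤ_11 : v_11(x) = 0}. Here v_11(6/35) = v_11(num) − v_11(den) = 0; compare against these criteria.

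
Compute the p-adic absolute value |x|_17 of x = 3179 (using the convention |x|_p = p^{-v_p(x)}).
|3179|_17 = 1/289

Step 1 — compute v_17(x) by factoring powers of 17 out of the numerator and denominator: v_17(3179) = 2. Step 2 — apply |x|_p = p^{-v_p(x)} = 17^{-2} = 1/289.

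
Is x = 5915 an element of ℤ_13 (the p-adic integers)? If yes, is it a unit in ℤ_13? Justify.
x ∈ ℤ_13 but not a unit; v_13(x) = 2 > 0

ℤ_13 = {x ∈ ℚ_13 : v_13(x) ≥ 0} and ℤ_13^× = {x ∈ ℤ_13 : v_13(x) = 0}. Here v_13(5915) = v_13(num) − v_13(den) = 2; compare against these criteria.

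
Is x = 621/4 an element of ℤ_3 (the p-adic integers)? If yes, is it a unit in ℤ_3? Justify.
x ∈ ℤ_3 but not a unit; v_3(x) = 3 > 0

ℤ_3 = {x ∈ ℚ_3 : v_3(x) ≥ 0} and ℤ_3^× = {x ∈ ℤ_3 : v_3(x) = 0}. Here v_3(621/4) = v_3(num) − v_3(den) = 3; compare against these criteria.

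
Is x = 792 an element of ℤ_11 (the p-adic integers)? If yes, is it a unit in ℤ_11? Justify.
x ∈ ℤ_11 but not a unit; v_11(x) = 1 > 0

ℤ_11 = {x ∈ ℚ_11 : v_11(x) ≥ 0} and ℤ_11^× = {x ∈ ℤ_11 : v_11(x) = 0}. Here v_11(792) = v_11(num) − v_11(den) = 1; compare against these criteria.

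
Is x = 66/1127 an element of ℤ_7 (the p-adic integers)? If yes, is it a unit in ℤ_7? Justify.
x ∉ ℤ_7 (v_7(x) = -2 < 0)

ℤ_7 = {x ∈ ℚ_7 : v_7(x) ≥ 0} and ℤ_7^× = {x ∈ ℤ_7 : v_7(x) = 0}. Here v_7(66/1127) = v_7(num) − v_7(den) = -2; compare against these criteria.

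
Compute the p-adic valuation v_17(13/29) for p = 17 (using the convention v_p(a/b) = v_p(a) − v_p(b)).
v_17(13/29) = 0

Factor powers of 17 from the numerator and denominator of the reduced fraction: 13 = 17^0 · 13 and 29 = 17^0 · 29. Apply v_p(a/b) = v_p(a) − v_p(b): v_17(13/29) = 0 − 0 = 0.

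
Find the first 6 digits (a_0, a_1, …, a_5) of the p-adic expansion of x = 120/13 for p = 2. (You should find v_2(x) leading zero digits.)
(a_0, …, a_5) = (0, 0, 0, 1, 1, 0)

v_2(120/13) = 3, so a_0 = ... = a_2 = 0. Factor out: x = 2^3 · u with u = 15/13 a unit in ℤ_2. Expand u iteratively via a_{v+i} = u_i mod 2, u_{i+1} = (u_i − a_{v+i})/2:
  u_0 = 15/13;  a_3 = 1;  u_1 = (u_0 − 1)/2 = 1/13
  u_1 = 1/13;  a_4 = 1;  u_2 = (u_1 − 1)/2 = -6/13
  u_2 = -6/13;  a_5 = 0;  u_3 = (u_2 − 0)/2 = -3/13
Digits: (0, 0, 0, 1, 1, 0).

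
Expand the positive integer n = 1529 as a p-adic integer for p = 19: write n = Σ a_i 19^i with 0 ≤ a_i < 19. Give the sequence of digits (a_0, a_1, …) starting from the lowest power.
(a_0, a_1, …) = (9, 4, 4)

Repeated division by 19 gives the digits low-to-high: 1529 = 9 + 4·19^1 + 4·19^2. Digit sequence: (9, 4, 4).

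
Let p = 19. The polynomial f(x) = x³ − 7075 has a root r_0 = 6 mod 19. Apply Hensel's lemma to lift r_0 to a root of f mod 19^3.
r_2 = 6 (mod 6859)

Hensel: r_{i+1} = r_i − f(r_i)/f′(r_i) mod 19^{i+2}, where f′(x) = 3x². Iterate:
  r_0 = 6 (mod 19)
  r_1 = 6 (mod 361)
  r_2 = 6 (mod 6859)
Final: r = 6 with f(r) ≡ 0 mod 19^3.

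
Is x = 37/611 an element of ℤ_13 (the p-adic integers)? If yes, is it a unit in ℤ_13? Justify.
x ∉ ℤ_13 (v_13(x) = -1 < 0)

ℤ_13 = {x ∈ ℚ_13 : v_13(x) ≥ 0} and ℤ_13^× = {x ∈ ℤ_13 : v_13(x) = 0}. Here v_13(37/611) = v_13(num) − v_13(den) = -1; compare against these criteria.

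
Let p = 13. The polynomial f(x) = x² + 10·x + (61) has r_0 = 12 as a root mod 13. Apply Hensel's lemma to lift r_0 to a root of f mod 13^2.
r_1 = 77 (mod 169)

Hensel: r_{i+1} = r_i − f(r_i)·(f′(r_i))^{-1} mod 13^{i+2}, f′(x) = 2x + 10. Iterate:
  r_0 = 12 (mod 13)
  r_1 = 77 (mod 169)
Final: r = 77 satisfies f(r) ≡ 0 mod 13^2.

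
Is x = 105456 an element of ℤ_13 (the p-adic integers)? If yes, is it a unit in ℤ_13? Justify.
x ∈ ℤ_13 but not a unit; v_13(x) = 3 > 0

ℤ_13 = {x ∈ ℚ_13 : v_13(x) ≥ 0} and ℤ_13^× = {x ∈ ℤ_13 : v_13(x) = 0}. Here v_13(105456) = v_13(num) − v_13(den) = 3; compare against these criteria.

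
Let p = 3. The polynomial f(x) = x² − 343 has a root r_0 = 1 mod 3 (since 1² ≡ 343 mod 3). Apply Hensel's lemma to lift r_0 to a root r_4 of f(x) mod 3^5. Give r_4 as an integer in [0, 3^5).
r_4 = 10 (mod 243)

Hensel's recurrence: r_{i+1} = r_i − f(r_i)·(f′(r_i))^{-1} mod 3^{i+2}, with f′(x) = 2x. Iterate:
  r_0 = 1 (mod 3)
  r_1 = 1 (mod 9)
  r_2 = 10 (mod 27)
  r_3 = 10 (mod 81)
  r_4 = 10 (mod 243)
Final: r_4 = 10, and one checks f(r_4) ≡ 0 mod 3^5.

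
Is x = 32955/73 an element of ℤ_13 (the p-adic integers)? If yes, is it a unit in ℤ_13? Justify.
x ∈ ℤ_13 but not a unit; v_13(x) = 3 > 0

ℤ_13 = {x ∈ ℚ_13 : v_13(x) ≥ 0} and ℤ_13^× = {x ∈ ℤ_13 : v_13(x) = 0}. Here v_13(32955/73) = v_13(num) − v_13(den) = 3; compare against these criteria.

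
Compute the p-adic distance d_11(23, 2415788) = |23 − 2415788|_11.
d_11(23, 2415788) = 1/161051

Step 1 — x − y = 23 − 2415788 = -2415765. Step 2 — v_11(-2415765) = 5 (factor: -2415765 = −(11^5 · 15); the sign does not affect v_p). Step 3 — |x − y|_11 = 11^{-5} = 1/161051.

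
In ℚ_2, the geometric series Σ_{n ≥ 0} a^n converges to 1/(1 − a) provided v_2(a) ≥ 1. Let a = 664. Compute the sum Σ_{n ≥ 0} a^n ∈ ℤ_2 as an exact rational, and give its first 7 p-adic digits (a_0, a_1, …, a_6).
Σ a^n = 1/(1 − a) = -1/663;  first 7 digits = (1, 0, 0, 1, 1, 0, 1)

v_2(a) = 3 ≥ 1, so the series converges in ℤ_2 to 1/(1 − a) = 1/(1 − 664) = -1/663. Expand this rational in ℤ_2: compute digits iteratively via d_i = x_i mod 2, x_{i+1} = (x_i − d_i)/2. The first 7 digits are (1, 0, 0, 1, 1, 0, 1).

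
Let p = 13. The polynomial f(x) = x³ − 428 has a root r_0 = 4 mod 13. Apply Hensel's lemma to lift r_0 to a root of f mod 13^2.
r_1 = 82 (mod 169)

Hensel: r_{i+1} = r_i − f(r_i)/f′(r_i) mod 13^{i+2}, where f′(x) = 3x². Iterate:
  r_0 = 4 (mod 13)
  r_1 = 82 (mod 169)
Final: r = 82 with f(r) ≡ 0 mod 13^2.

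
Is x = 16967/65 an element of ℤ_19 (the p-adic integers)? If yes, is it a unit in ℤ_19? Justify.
x ∈ ℤ_19 but not a unit; v_19(x) = 2 > 0

ℤ_19 = {x ∈ ℚ_19 : v_19(x) ≥ 0} and ℤ_19^× = {x ∈ ℤ_19 : v_19(x) = 0}. Here v_19(16967/65) = v_19(num) − v_19(den) = 2; compare against these criteria.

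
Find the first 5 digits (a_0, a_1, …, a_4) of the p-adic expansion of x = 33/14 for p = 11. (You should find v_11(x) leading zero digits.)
(a_0, …, a_4) = (0, 1, 7, 8, 0)

v_11(33/14) = 1, so a_0 = ... = a_0 = 0. Factor out: x = 11^1 · u with u = 3/14 a unit in ℤ_11. Expand u iteratively via a_{v+i} = u_i mod 11, u_{i+1} = (u_i − a_{v+i})/11:
  u_0 = 3/14;  a_1 = 1;  u_1 = (u_0 − 1)/11 = -1/14
  u_1 = -1/14;  a_2 = 7;  u_2 = (u_1 − 7)/11 = -9/14
  u_2 = -9/14;  a_3 = 8;  u_3 = (u_2 − 8)/11 = -11/14
  u_3 = -11/14;  a_4 = 0;  u_4 = (u_3 − 0)/11 = -1/14
Digits: (0, 1, 7, 8, 0).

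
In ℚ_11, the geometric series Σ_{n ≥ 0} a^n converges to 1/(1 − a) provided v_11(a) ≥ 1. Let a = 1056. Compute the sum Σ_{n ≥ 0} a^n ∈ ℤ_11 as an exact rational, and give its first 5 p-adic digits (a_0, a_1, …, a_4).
Σ a^n = 1/(1 − a) = -1/1055;  first 5 digits = (1, 8, 6, 8, 1)

v_11(a) = 1 ≥ 1, so the series converges in ℤ_11 to 1/(1 − a) = 1/(1 − 1056) = -1/1055. Expand this rational in ℤ_11: compute digits iteratively via d_i = x_i mod 11, x_{i+1} = (x_i − d_i)/11. The first 5 digits are (1, 8, 6, 8, 1).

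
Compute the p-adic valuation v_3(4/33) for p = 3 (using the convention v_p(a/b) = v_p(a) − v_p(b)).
v_3(4/33) = -1

Factor powers of 3 from the numerator and denominator of the reduced fraction: 4 = 3^0 · 4 and 33 = 3^1 · 11. Apply v_p(a/b) = v_p(a) − v_p(b): v_3(4/33) = 0 − 1 = -1.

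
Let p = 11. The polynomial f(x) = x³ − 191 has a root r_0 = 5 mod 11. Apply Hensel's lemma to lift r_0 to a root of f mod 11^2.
r_1 = 93 (mod 121)

Hensel: r_{i+1} = r_i − f(r_i)/f′(r_i) mod 11^{i+2}, where f′(x) = 3x². Iterate:
  r_0 = 5 (mod 11)
  r_1 = 93 (mod 121)
Final: r = 93 with f(r) ≡ 0 mod 11^2.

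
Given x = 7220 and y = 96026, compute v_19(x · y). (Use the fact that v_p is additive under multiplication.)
v_19(693307720) = 5

v_p(x) = 2 (factor: 7220 = 19^2 · 20); v_p(y) = 3 (factor: 96026 = 19^3 · 14). Additivity: v_p(xy) = v_p(x) + v_p(y) = 2 + 3 = 5. (Direct check: xy = 693307720 = 19^5 · (280).)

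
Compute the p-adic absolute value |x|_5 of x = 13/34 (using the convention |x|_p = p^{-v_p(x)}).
|13/34|_5 = 1

Step 1 — compute v_5(x) by factoring powers of 5 out of the numerator and denominator: v_5(13/34) = 0. Step 2 — apply |x|_p = p^{-v_p(x)} = 5^{0} = 1.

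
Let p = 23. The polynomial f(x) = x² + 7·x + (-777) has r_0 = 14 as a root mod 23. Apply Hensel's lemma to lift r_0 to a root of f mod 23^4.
r_3 = 221573 (mod 279841)

Hensel: r_{i+1} = r_i − f(r_i)·(f′(r_i))^{-1} mod 23^{i+2}, f′(x) = 2x + 7. Iterate:
  r_0 = 14 (mod 23)
  r_1 = 451 (mod 529)
  r_2 = 2567 (mod 12167)
  r_3 = 221573 (mod 279841)
Final: r = 221573 satisfies f(r) ≡ 0 mod 23^4.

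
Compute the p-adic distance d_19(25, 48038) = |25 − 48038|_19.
d_19(25, 48038) = 1/6859

Step 1 — x − y = 25 − 48038 = -48013. Step 2 — v_19(-48013) = 3 (factor: -48013 = −(19^3 · 7); the sign does not affect v_p). Step 3 — |x − y|_19 = 19^{-3} = 1/6859.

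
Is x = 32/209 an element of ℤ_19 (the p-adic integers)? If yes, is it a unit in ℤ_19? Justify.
x ∉ ℤ_19 (v_19(x) = -1 < 0)

ℤ_19 = {x ∈ ℚ_19 : v_19(x) ≥ 0} and ℤ_19^× = {x ∈ ℤ_19 : v_19(x) = 0}. Here v_19(32/209) = v_19(num) − v_19(den) = -1; compare against these criteria.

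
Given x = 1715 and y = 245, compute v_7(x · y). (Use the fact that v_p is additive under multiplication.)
v_7(420175) = 5

v_p(x) = 3 (factor: 1715 = 7^3 · 5); v_p(y) = 2 (factor: 245 = 7^2 · 5). Additivity: v_p(xy) = v_p(x) + v_p(y) = 3 + 2 = 5. (Direct check: xy = 420175 = 7^5 · (25).)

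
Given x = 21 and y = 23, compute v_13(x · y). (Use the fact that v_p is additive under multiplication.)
v_13(483) = 0

v_p(x) = 0 (factor: 21 = 13^0 · 21); v_p(y) = 0 (factor: 23 = 13^0 · 23). Additivity: v_p(xy) = v_p(x) + v_p(y) = 0 + 0 = 0. (Direct check: xy = 483 = 13^0 · (483).)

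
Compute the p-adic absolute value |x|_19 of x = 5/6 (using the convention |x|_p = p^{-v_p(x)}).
|5/6|_19 = 1

Step 1 — compute v_19(x) by factoring powers of 19 out of the numerator and denominator: v_19(5/6) = 0. Step 2 — apply |x|_p = p^{-v_p(x)} = 19^{0} = 1.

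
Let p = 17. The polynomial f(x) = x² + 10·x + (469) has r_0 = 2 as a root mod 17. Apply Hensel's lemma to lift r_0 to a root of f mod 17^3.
r_2 = 2093 (mod 4913)

Hensel: r_{i+1} = r_i − f(r_i)·(f′(r_i))^{-1} mod 17^{i+2}, f′(x) = 2x + 10. Iterate:
  r_0 = 2 (mod 17)
  r_1 = 70 (mod 289)
  r_2 = 2093 (mod 4913)
Final: r = 2093 satisfies f(r) ≡ 0 mod 17^3.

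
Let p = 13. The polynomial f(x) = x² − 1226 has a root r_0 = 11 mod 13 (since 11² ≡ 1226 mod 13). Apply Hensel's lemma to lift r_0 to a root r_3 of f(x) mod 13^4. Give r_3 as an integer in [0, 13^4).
r_3 = 3664 (mod 28561)

Hensel's recurrence: r_{i+1} = r_i − f(r_i)·(f′(r_i))^{-1} mod 13^{i+2}, with f′(x) = 2x. Iterate:
  r_0 = 11 (mod 13)
  r_1 = 115 (mod 169)
  r_2 = 1467 (mod 2197)
  r_3 = 3664 (mod 28561)
Final: r_3 = 3664, and one checks f(r_3) ≡ 0 mod 13^4.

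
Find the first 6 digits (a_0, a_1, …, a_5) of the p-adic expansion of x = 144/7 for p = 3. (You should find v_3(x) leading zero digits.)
(a_0, …, a_5) = (0, 0, 1, 0, 1, 1)

v_3(144/7) = 2, so a_0 = ... = a_1 = 0. Factor out: x = 3^2 · u with u = 16/7 a unit in ℤ_3. Expand u iteratively via a_{v+i} = u_i mod 3, u_{i+1} = (u_i − a_{v+i})/3:
  u_0 = 16/7;  a_2 = 1;  u_1 = (u_0 − 1)/3 = 3/7
  u_1 = 3/7;  a_3 = 0;  u_2 = (u_1 − 0)/3 = 1/7
  u_2 = 1/7;  a_4 = 1;  u_3 = (u_2 − 1)/3 = -2/7
  u_3 = -2/7;  a_5 = 1;  u_4 = (u_3 − 1)/3 = -3/7
Digits: (0, 0, 1, 0, 1, 1).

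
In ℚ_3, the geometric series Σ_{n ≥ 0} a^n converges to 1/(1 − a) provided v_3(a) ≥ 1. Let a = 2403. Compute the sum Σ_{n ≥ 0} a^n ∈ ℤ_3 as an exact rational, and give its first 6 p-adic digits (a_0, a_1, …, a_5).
Σ a^n = 1/(1 − a) = -1/2402;  first 6 digits = (1, 0, 0, 2, 2, 0)

v_3(a) = 3 ≥ 1, so the series converges in ℤ_3 to 1/(1 − a) = 1/(1 − 2403) = -1/2402. Expand this rational in ℤ_3: compute digits iteratively via d_i = x_i mod 3, x_{i+1} = (x_i − d_i)/3. The first 6 digits are (1, 0, 0, 2, 2, 0).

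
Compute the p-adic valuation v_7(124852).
v_7(124852) = 4

v_7(n) is the largest exponent k such that 7^k divides n. Factor out: 124852 = 7^4 · 52. (Sign doesn't affect v_p.) So v_7(124852) = 4.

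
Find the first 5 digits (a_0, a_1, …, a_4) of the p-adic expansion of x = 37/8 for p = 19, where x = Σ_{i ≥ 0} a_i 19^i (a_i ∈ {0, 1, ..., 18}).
(a_0, …, a_4) = (7, 7, 2, 7, 2)

v_19(37/8) = 0 (numerator and denominator both coprime to 19), so x ∈ ℤ_19^×. Compute digits iteratively via a_i = x_i mod 19, x_{i+1} = (x_i − a_i)/19, with x_0 = x:
  x_0 = 37/8;  a_0 = 7;  x_1 = (x_0 − 7)/19 = -1/8
  x_1 = -1/8;  a_1 = 7;  x_2 = (x_1 − 7)/19 = -3/8
  x_2 = -3/8;  a_2 = 2;  x_3 = (x_2 − 2)/19 = -1/8
  x_3 = -1/8;  a_3 = 7;  x_4 = (x_3 − 7)/19 = -3/8
  x_4 = -3/8;  a_4 = 2;  x_5 = (x_4 − 2)/19 = -1/8
Digits: (7, 7, 2, 7, 2).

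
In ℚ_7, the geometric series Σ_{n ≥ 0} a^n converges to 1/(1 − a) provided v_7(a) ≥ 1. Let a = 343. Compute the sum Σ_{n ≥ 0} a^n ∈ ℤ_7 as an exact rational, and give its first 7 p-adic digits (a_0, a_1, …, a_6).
Σ a^n = 1/(1 − a) = -1/342;  first 7 digits = (1, 0, 0, 1, 0, 0, 1)

v_7(a) = 3 ≥ 1, so the series converges in ℤ_7 to 1/(1 − a) = 1/(1 − 343) = -1/342. Expand this rational in ℤ_7: compute digits iteratively via d_i = x_i mod 7, x_{i+1} = (x_i − d_i)/7. The first 7 digits are (1, 0, 0, 1, 0, 0, 1).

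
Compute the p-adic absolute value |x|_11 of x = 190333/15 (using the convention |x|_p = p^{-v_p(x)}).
|190333/15|_11 = 1/14641

Step 1 — compute v_11(x) by factoring powers of 11 out of the numerator and denominator: v_11(190333/15) = 4. Step 2 — apply |x|_p = p^{-v_p(x)} = 11^{-4} = 1/14641.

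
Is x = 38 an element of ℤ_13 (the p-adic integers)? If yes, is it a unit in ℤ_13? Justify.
x ∈ ℤ_13^× (unit); v_13(x) = 0

ℤ_13 = {x ∈ ℚ_13 : v_13(x) ≥ 0} and ℤ_13^× = {x ∈ ℤ_13 : v_13(x) = 0}. Here v_13(38) = v_13(num) − v_13(den) = 0; compare against these criteria.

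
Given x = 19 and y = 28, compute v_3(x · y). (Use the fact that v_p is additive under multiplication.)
v_3(532) = 0

v_p(x) = 0 (factor: 19 = 3^0 · 19); v_p(y) = 0 (factor: 28 = 3^0 · 28). Additivity: v_p(xy) = v_p(x) + v_p(y) = 0 + 0 = 0. (Direct check: xy = 532 = 3^0 · (532).)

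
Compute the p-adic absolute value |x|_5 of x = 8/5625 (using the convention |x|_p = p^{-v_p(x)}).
|8/5625|_5 = 625

Step 1 — compute v_5(x) by factoring powers of 5 out of the numerator and denominator: v_5(8/5625) = -4. Step 2 — apply |x|_p = p^{-v_p(x)} = 5^{4} = 625.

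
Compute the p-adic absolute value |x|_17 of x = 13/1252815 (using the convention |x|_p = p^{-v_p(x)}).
|13/1252815|_17 = 83521

Step 1 — compute v_17(x) by factoring powers of 17 out of the numerator and denominator: v_17(13/1252815) = -4. Step 2 — apply |x|_p = p^{-v_p(x)} = 17^{4} = 83521.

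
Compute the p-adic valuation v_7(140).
v_7(140) = 1

v_7(n) is the largest exponent k such that 7^k divides n. Factor out: 140 = 7^1 · 20. (Sign doesn't affect v_p.) So v_7(140) = 1.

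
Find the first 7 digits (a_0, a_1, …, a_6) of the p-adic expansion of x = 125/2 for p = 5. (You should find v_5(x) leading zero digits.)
(a_0, …, a_6) = (0, 0, 0, 3, 2, 2, 2)

v_5(125/2) = 3, so a_0 = ... = a_2 = 0. Factor out: x = 5^3 · u with u = 1/2 a unit in ℤ_5. Expand u iteratively via a_{v+i} = u_i mod 5, u_{i+1} = (u_i − a_{v+i})/5:
  u_0 = 1/2;  a_3 = 3;  u_1 = (u_0 − 3)/5 = -1/2
  u_1 = -1/2;  a_4 = 2;  u_2 = (u_1 − 2)/5 = -1/2
  u_2 = -1/2;  a_5 = 2;  u_3 = (u_2 − 2)/5 = -1/2
  u_3 = -1/2;  a_6 = 2;  u_4 = (u_3 − 2)/5 = -1/2
Digits: (0, 0, 0, 3, 2, 2, 2).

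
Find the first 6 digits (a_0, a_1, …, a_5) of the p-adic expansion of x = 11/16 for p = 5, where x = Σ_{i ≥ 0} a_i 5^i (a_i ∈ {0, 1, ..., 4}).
(a_0, …, a_5) = (1, 4, 2, 1, 0, 4)

v_5(11/16) = 0 (numerator and denominator both coprime to 5), so x ∈ ℤ_5^×. Compute digits iteratively via a_i = x_i mod 5, x_{i+1} = (x_i − a_i)/5, with x_0 = x:
  x_0 = 11/16;  a_0 = 1;  x_1 = (x_0 − 1)/5 = -1/16
  x_1 = -1/16;  a_1 = 4;  x_2 = (x_1 − 4)/5 = -13/16
  x_2 = -13/16;  a_2 = 2;  x_3 = (x_2 − 2)/5 = -9/16
  x_3 = -9/16;  a_3 = 1;  x_4 = (x_3 − 1)/5 = -5/16
  x_4 = -5/16;  a_4 = 0;  x_5 = (x_4 − 0)/5 = -1/16
  x_5 = -1/16;  a_5 = 4;  x_6 = (x_5 − 4)/5 = -13/16
Digits: (1, 4, 2, 1, 0, 4).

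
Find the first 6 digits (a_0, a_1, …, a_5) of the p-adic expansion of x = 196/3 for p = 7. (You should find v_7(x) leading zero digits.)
(a_0, …, a_5) = (0, 0, 6, 4, 4, 4)

v_7(196/3) = 2, so a_0 = ... = a_1 = 0. Factor out: x = 7^2 · u with u = 4/3 a unit in ℤ_7. Expand u iteratively via a_{v+i} = u_i mod 7, u_{i+1} = (u_i − a_{v+i})/7:
  u_0 = 4/3;  a_2 = 6;  u_1 = (u_0 − 6)/7 = -2/3
  u_1 = -2/3;  a_3 = 4;  u_2 = (u_1 − 4)/7 = -2/3
  u_2 = -2/3;  a_4 = 4;  u_3 = (u_2 − 4)/7 = -2/3
  u_3 = -2/3;  a_5 = 4;  u_4 = (u_3 − 4)/7 = -2/3
Digits: (0, 0, 6, 4, 4, 4).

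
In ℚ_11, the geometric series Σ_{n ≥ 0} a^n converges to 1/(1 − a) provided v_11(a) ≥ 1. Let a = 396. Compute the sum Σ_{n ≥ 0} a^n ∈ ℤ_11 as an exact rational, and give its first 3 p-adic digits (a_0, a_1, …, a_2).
Σ a^n = 1/(1 − a) = -1/395;  first 3 digits = (1, 3, 1)

v_11(a) = 1 ≥ 1, so the series converges in ℤ_11 to 1/(1 − a) = 1/(1 − 396) = -1/395. Expand this rational in ℤ_11: compute digits iteratively via d_i = x_i mod 11, x_{i+1} = (x_i − d_i)/11. The first 3 digits are (1, 3, 1).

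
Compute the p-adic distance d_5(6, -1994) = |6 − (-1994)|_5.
d_5(6, -1994) = 1/125

Step 1 — x − y = 6 − (-1994) = 2000. Step 2 — v_5(2000) = 3 (factor: 2000 = (5^3 · 16); the sign does not affect v_p). Step 3 — |x − y|_5 = 5^{-3} = 1/125.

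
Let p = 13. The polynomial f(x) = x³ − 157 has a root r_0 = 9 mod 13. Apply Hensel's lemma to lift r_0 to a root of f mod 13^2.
r_1 = 152 (mod 169)

Hensel: r_{i+1} = r_i − f(r_i)/f′(r_i) mod 13^{i+2}, where f′(x) = 3x². Iterate:
  r_0 = 9 (mod 13)
  r_1 = 152 (mod 169)
Final: r = 152 with f(r) ≡ 0 mod 13^2.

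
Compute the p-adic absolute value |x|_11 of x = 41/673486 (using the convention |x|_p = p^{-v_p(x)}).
|41/673486|_11 = 14641

Step 1 — compute v_11(x) by factoring powers of 11 out of the numerator and denominator: v_11(41/673486) = -4. Step 2 — apply |x|_p = p^{-v_p(x)} = 11^{4} = 14641.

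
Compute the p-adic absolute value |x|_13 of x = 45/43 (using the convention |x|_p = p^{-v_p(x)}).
|45/43|_13 = 1

Step 1 — compute v_13(x) by factoring powers of 13 out of the numerator and denominator: v_13(45/43) = 0. Step 2 — apply |x|_p = p^{-v_p(x)} = 13^{0} = 1.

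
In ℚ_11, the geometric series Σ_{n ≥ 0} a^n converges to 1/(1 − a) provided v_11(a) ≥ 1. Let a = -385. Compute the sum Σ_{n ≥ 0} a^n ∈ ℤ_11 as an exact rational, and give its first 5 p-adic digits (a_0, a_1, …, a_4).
Σ a^n = 1/(1 − a) = 1/386;  first 5 digits = (1, 9, 0, 4, 0)

v_11(a) = 1 ≥ 1, so the series converges in ℤ_11 to 1/(1 − a) = 1/(1 − (-385)) = 1/386. Expand this rational in ℤ_11: compute digits iteratively via d_i = x_i mod 11, x_{i+1} = (x_i − d_i)/11. The first 5 digits are (1, 9, 0, 4, 0).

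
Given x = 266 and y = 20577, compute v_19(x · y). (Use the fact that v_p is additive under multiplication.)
v_19(5473482) = 4

v_p(x) = 1 (factor: 266 = 19^1 · 14); v_p(y) = 3 (factor: 20577 = 19^3 · 3). Additivity: v_p(xy) = v_p(x) + v_p(y) = 1 + 3 = 4. (Direct check: xy = 5473482 = 19^4 · (42).)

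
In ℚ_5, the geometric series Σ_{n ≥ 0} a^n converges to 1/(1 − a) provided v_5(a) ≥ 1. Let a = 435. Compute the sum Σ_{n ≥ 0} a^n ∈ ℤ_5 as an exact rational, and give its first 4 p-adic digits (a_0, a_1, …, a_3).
Σ a^n = 1/(1 − a) = -1/434;  first 4 digits = (1, 2, 1, 0)

v_5(a) = 1 ≥ 1, so the series converges in ℤ_5 to 1/(1 − a) = 1/(1 − 435) = -1/434. Expand this rational in ℤ_5: compute digits iteratively via d_i = x_i mod 5, x_{i+1} = (x_i − d_i)/5. The first 4 digits are (1, 2, 1, 0).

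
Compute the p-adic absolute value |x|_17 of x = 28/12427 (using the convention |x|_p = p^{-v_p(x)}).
|28/12427|_17 = 289

Step 1 — compute v_17(x) by factoring powers of 17 out of the numerator and denominator: v_17(28/12427) = -2. Step 2 — apply |x|_p = p^{-v_p(x)} = 17^{2} = 289.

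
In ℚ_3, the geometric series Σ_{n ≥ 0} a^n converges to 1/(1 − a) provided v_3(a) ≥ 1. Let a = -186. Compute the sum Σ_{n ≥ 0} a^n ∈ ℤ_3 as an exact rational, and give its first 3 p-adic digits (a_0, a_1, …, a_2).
Σ a^n = 1/(1 − a) = 1/187;  first 3 digits = (1, 1, 1)

v_3(a) = 1 ≥ 1, so the series converges in ℤ_3 to 1/(1 − a) = 1/(1 − (-186)) = 1/187. Expand this rational in ℤ_3: compute digits iteratively via d_i = x_i mod 3, x_{i+1} = (x_i − d_i)/3. The first 3 digits are (1, 1, 1).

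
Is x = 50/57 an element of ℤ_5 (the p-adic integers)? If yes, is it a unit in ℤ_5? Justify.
x ∈ ℤ_5 but not a unit; v_5(x) = 2 > 0

ℤ_5 = {x ∈ ℚ_5 : v_5(x) ≥ 0} and ℤ_5^× = {x ∈ ℤ_5 : v_5(x) = 0}. Here v_5(50/57) = v_5(num) − v_5(den) = 2; compare against these criteria.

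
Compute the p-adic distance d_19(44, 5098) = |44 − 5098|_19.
d_19(44, 5098) = 1/361

Step 1 — x − y = 44 − 5098 = -5054. Step 2 — v_19(-5054) = 2 (factor: -5054 = −(19^2 · 14); the sign does not affect v_p). Step 3 — |x − y|_19 = 19^{-2} = 1/361.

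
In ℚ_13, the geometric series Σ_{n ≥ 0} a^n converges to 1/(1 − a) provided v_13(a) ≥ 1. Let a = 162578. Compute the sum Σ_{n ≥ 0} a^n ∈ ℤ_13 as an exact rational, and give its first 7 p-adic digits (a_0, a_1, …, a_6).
Σ a^n = 1/(1 − a) = -1/162577;  first 7 digits = (1, 0, 0, 9, 5, 0, 3)

v_13(a) = 3 ≥ 1, so the series converges in ℤ_13 to 1/(1 − a) = 1/(1 − 162578) = -1/162577. Expand this rational in ℤ_13: compute digits iteratively via d_i = x_i mod 13, x_{i+1} = (x_i − d_i)/13. The first 7 digits are (1, 0, 0, 9, 5, 0, 3).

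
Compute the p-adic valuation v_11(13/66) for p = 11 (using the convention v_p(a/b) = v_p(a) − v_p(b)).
v_11(13/66) = -1

Factor powers of 11 from the numerator and denominator of the reduced fraction: 13 = 11^0 · 13 and 66 = 11^1 · 6. Apply v_p(a/b) = v_p(a) − v_p(b): v_11(13/66) = 0 − 1 = -1.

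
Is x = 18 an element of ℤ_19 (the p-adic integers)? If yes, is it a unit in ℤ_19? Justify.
x ∈ ℤ_19^× (unit); v_19(x) = 0

ℤ_19 = {x ∈ ℚ_19 : v_19(x) ≥ 0} and ℤ_19^× = {x ∈ ℤ_19 : v_19(x) = 0}. Here v_19(18) = v_19(num) − v_19(den) = 0; compare against these criteria.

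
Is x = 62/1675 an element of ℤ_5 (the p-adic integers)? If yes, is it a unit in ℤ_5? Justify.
x ∉ ℤ_5 (v_5(x) = -2 < 0)

ℤ_5 = {x ∈ ℚ_5 : v_5(x) ≥ 0} and ℤ_5^× = {x ∈ ℤ_5 : v_5(x) = 0}. Here v_5(62/1675) = v_5(num) − v_5(den) = -2; compare against these criteria.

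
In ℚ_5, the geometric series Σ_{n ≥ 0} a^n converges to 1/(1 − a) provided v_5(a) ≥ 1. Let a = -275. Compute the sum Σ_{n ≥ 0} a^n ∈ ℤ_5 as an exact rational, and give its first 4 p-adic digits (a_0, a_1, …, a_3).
Σ a^n = 1/(1 − a) = 1/276;  first 4 digits = (1, 0, 4, 2)

v_5(a) = 2 ≥ 1, so the series converges in ℤ_5 to 1/(1 − a) = 1/(1 − (-275)) = 1/276. Expand this rational in ℤ_5: compute digits iteratively via d_i = x_i mod 5, x_{i+1} = (x_i − d_i)/5. The first 4 digits are (1, 0, 4, 2).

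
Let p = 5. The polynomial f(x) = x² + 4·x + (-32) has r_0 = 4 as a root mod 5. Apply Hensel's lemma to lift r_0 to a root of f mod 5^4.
r_3 = 4 (mod 625)

Hensel: r_{i+1} = r_i − f(r_i)·(f′(r_i))^{-1} mod 5^{i+2}, f′(x) = 2x + 4. Iterate:
  r_0 = 4 (mod 5)
  r_1 = 4 (mod 25)
  r_2 = 4 (mod 125)
  r_3 = 4 (mod 625)
Final: r = 4 satisfies f(r) ≡ 0 mod 5^4.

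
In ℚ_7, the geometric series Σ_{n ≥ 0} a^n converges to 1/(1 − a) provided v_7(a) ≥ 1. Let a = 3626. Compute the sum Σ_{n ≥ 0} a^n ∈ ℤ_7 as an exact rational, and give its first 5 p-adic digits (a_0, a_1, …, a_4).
Σ a^n = 1/(1 − a) = -1/3625;  first 5 digits = (1, 0, 4, 3, 3)

v_7(a) = 2 ≥ 1, so the series converges in ℤ_7 to 1/(1 − a) = 1/(1 − 3626) = -1/3625. Expand this rational in ℤ_7: compute digits iteratively via d_i = x_i mod 7, x_{i+1} = (x_i − d_i)/7. The first 5 digits are (1, 0, 4, 3, 3).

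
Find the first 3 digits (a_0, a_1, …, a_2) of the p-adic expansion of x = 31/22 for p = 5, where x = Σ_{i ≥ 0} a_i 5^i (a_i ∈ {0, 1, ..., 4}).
(a_0, …, a_2) = (3, 4, 3)

v_5(31/22) = 0 (numerator and denominator both coprime to 5), so x ∈ ℤ_5^×. Compute digits iteratively via a_i = x_i mod 5, x_{i+1} = (x_i − a_i)/5, with x_0 = x:
  x_0 = 31/22;  a_0 = 3;  x_1 = (x_0 − 3)/5 = -7/22
  x_1 = -7/22;  a_1 = 4;  x_2 = (x_1 − 4)/5 = -19/22
  x_2 = -19/22;  a_2 = 3;  x_3 = (x_2 − 3)/5 = -17/22
Digits: (3, 4, 3).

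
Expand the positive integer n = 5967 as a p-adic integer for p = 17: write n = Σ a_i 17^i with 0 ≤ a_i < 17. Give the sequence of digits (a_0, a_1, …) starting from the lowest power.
(a_0, a_1, …) = (0, 11, 3, 1)

Repeated division by 17 gives the digits low-to-high: 5967 = 11·17^1 + 3·17^2 + 1·17^3. Digit sequence: (0, 11, 3, 1).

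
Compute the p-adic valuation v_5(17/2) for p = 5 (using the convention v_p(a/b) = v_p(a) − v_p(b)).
v_5(17/2) = 0

Factor powers of 5 from the numerator and denominator of the reduced fraction: 17 = 5^0 · 17 and 2 = 5^0 · 2. Apply v_p(a/b) = v_p(a) − v_p(b): v_5(17/2) = 0 − 0 = 0.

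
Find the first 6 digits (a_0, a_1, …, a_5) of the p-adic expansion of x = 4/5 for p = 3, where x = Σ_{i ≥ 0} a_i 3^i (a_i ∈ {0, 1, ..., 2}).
(a_0, …, a_5) = (2, 2, 1, 0, 1, 2)

v_3(4/5) = 0 (numerator and denominator both coprime to 3), so x ∈ ℤ_3^×. Compute digits iteratively via a_i = x_i mod 3, x_{i+1} = (x_i − a_i)/3, with x_0 = x:
  x_0 = 4/5;  a_0 = 2;  x_1 = (x_0 − 2)/3 = -2/5
  x_1 = -2/5;  a_1 = 2;  x_2 = (x_1 − 2)/3 = -4/5
  x_2 = -4/5;  a_2 = 1;  x_3 = (x_2 − 1)/3 = -3/5
  x_3 = -3/5;  a_3 = 0;  x_4 = (x_3 − 0)/3 = -1/5
  x_4 = -1/5;  a_4 = 1;  x_5 = (x_4 − 1)/3 = -2/5
  x_5 = -2/5;  a_5 = 2;  x_6 = (x_5 − 2)/3 = -4/5
Digits: (2, 2, 1, 0, 1, 2).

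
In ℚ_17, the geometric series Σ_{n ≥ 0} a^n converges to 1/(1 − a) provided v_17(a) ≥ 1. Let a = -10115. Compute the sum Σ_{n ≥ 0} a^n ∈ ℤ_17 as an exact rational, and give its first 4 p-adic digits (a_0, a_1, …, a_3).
Σ a^n = 1/(1 − a) = 1/10116;  first 4 digits = (1, 0, 16, 14)

v_17(a) = 2 ≥ 1, so the series converges in ℤ_17 to 1/(1 − a) = 1/(1 − (-10115)) = 1/10116. Expand this rational in ℤ_17: compute digits iteratively via d_i = x_i mod 17, x_{i+1} = (x_i − d_i)/17. The first 4 digits are (1, 0, 16, 14).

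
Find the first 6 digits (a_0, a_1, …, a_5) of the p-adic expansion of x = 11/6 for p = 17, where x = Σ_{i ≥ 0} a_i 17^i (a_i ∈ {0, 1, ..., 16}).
(a_0, …, a_5) = (16, 2, 14, 2, 14, 2)

v_17(11/6) = 0 (numerator and denominator both coprime to 17), so x ∈ ℤ_17^×. Compute digits iteratively via a_i = x_i mod 17, x_{i+1} = (x_i − a_i)/17, with x_0 = x:
  x_0 = 11/6;  a_0 = 16;  x_1 = (x_0 − 16)/17 = -5/6
  x_1 = -5/6;  a_1 = 2;  x_2 = (x_1 − 2)/17 = -1/6
  x_2 = -1/6;  a_2 = 14;  x_3 = (x_2 − 14)/17 = -5/6
  x_3 = -5/6;  a_3 = 2;  x_4 = (x_3 − 2)/17 = -1/6
  x_4 = -1/6;  a_4 = 14;  x_5 = (x_4 − 14)/17 = -5/6
  x_5 = -5/6;  a_5 = 2;  x_6 = (x_5 − 2)/17 = -1/6
Digits: (16, 2, 14, 2, 14, 2).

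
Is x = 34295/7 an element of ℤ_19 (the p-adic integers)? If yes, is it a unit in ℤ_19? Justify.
x ∈ ℤ_19 but not a unit; v_19(x) = 3 > 0

ℤ_19 = {x ∈ ℚ_19 : v_19(x) ≥ 0} and ℤ_19^× = {x ∈ ℤ_19 : v_19(x) = 0}. Here v_19(34295/7) = v_19(num) − v_19(den) = 3; compare against these criteria.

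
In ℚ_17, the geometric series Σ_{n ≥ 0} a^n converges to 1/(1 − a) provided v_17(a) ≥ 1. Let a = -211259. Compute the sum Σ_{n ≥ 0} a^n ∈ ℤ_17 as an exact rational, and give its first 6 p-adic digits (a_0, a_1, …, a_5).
Σ a^n = 1/(1 − a) = 1/211260;  first 6 digits = (1, 0, 0, 8, 14, 16)

v_17(a) = 3 ≥ 1, so the series converges in ℤ_17 to 1/(1 − a) = 1/(1 − (-211259)) = 1/211260. Expand this rational in ℤ_17: compute digits iteratively via d_i = x_i mod 17, x_{i+1} = (x_i − d_i)/17. The first 6 digits are (1, 0, 0, 8, 14, 16).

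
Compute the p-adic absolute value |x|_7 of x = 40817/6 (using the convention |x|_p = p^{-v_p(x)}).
|40817/6|_7 = 1/2401

Step 1 — compute v_7(x) by factoring powers of 7 out of the numerator and denominator: v_7(40817/6) = 4. Step 2 — apply |x|_p = p^{-v_p(x)} = 7^{-4} = 1/2401.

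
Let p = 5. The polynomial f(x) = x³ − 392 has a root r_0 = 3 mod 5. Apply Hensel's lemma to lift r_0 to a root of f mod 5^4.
r_3 = 448 (mod 625)

Hensel: r_{i+1} = r_i − f(r_i)/f′(r_i) mod 5^{i+2}, where f′(x) = 3x². Iterate:
  r_0 = 3 (mod 5)
  r_1 = 23 (mod 25)
  r_2 = 73 (mod 125)
  r_3 = 448 (mod 625)
Final: r = 448 with f(r) ≡ 0 mod 5^4.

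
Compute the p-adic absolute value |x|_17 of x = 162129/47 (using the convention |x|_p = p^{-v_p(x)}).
|162129/47|_17 = 1/4913

Step 1 — compute v_17(x) by factoring powers of 17 out of the numerator and denominator: v_17(162129/47) = 3. Step 2 — apply |x|_p = p^{-v_p(x)} = 17^{-3} = 1/4913.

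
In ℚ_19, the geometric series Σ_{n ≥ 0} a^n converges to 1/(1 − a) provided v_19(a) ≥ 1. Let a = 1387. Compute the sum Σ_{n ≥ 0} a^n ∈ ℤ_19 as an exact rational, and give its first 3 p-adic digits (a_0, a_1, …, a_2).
Σ a^n = 1/(1 − a) = -1/1386;  first 3 digits = (1, 16, 12)

v_19(a) = 1 ≥ 1, so the series converges in ℤ_19 to 1/(1 − a) = 1/(1 − 1387) = -1/1386. Expand this rational in ℤ_19: compute digits iteratively via d_i = x_i mod 19, x_{i+1} = (x_i − d_i)/19. The first 3 digits are (1, 16, 12).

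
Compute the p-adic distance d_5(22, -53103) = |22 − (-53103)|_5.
d_5(22, -53103) = 1/3125

Step 1 — x − y = 22 − (-53103) = 53125. Step 2 — v_5(53125) = 5 (factor: 53125 = (5^5 · 17); the sign does not affect v_p). Step 3 — |x − y|_5 = 5^{-5} = 1/3125.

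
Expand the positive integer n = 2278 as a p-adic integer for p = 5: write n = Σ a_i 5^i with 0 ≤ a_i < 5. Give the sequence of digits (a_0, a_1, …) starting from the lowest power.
(a_0, a_1, …) = (3, 0, 1, 3, 3)

Repeated division by 5 gives the digits low-to-high: 2278 = 3 + 1·5^2 + 3·5^3 + 3·5^4. Digit sequence: (3, 0, 1, 3, 3).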